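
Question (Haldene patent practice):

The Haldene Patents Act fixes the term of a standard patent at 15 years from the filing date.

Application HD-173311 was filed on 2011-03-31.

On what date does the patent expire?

Filing date + 15 years → 31 March 2026.

2026-03-31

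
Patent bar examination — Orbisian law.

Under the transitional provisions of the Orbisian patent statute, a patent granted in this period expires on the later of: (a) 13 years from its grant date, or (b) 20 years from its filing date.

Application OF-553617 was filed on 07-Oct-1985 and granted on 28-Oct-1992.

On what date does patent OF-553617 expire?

2005-10-28

(a) grant + 13 years → 28 October 2005.
(b) filing + 20 years → 7 October 2005.
Later of the two: 28 October 2005.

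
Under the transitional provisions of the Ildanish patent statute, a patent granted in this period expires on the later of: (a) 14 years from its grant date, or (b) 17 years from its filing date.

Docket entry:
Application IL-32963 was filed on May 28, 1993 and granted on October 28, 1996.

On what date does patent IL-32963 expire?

(a) grant + 14 years → 28 October 2010.
(b) filing + 17 years → 28 May 2010.
Later of the two: 28 October 2010.

October 28, 2010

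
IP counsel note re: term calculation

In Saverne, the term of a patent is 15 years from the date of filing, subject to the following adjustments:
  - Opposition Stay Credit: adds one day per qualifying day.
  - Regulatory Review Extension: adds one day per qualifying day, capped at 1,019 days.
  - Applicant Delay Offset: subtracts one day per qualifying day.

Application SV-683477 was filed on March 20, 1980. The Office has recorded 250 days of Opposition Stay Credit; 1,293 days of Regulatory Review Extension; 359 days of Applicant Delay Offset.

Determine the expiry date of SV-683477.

Base term: filing date + 15 years → 20 March 1995.
Opposition Stay Credit: +250 days → 25 November 1995.
Regulatory Review Extension: 1293 days claimed exceeds the 1019-day cap, so +1019 days → 9 September 1998.
Applicant Delay Offset: −359 days → 15 September 1997.

1997-09-15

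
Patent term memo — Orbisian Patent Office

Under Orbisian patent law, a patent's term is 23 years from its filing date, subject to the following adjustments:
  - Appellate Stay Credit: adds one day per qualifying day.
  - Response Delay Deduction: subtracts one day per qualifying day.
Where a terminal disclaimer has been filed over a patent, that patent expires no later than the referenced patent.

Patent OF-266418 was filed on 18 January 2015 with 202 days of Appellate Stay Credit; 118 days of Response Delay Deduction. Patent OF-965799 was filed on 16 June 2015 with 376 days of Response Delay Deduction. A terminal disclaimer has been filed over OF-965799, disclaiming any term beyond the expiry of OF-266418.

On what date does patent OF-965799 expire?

June 5, 2037

Natural term of OF-965799:
  Base: filing + 23 years → 16 June 2038.
  Response Delay Deduction: −376 days → 5 June 2037.
Expiry of referenced patent OF-266418:
  Base: filing + 23 years → 18 January 2038.
  Appellate Stay Credit: +202 days → 8 August 2038.
  Response Delay Deduction: −118 days → 12 April 2038.
Terminal disclaimer: OF-965799 expires on the earlier of 5 June 2037 and 12 April 2038.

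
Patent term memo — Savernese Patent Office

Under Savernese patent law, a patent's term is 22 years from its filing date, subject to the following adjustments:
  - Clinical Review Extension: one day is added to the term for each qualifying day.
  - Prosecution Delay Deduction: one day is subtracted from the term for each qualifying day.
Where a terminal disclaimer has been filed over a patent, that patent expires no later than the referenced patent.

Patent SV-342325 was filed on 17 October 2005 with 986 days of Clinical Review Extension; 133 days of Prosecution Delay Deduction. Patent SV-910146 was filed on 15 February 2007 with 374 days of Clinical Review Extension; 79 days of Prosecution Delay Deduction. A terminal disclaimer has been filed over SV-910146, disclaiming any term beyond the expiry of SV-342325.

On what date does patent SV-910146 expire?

December 7, 2029

Natural term of SV-910146:
  Base: filing + 22 years → 15 February 2029.
  Clinical Review Extension: +374 days → 24 February 2030.
  Prosecution Delay Deduction: −79 days → 7 December 2029.
Expiry of referenced patent SV-342325:
  Base: filing + 22 years → 17 October 2027.
  Clinical Review Extension: +986 days → 29 June 2030.
  Prosecution Delay Deduction: −133 days → 16 February 2030.
Terminal disclaimer: SV-910146 expires on the earlier of 7 December 2029 and 16 February 2030.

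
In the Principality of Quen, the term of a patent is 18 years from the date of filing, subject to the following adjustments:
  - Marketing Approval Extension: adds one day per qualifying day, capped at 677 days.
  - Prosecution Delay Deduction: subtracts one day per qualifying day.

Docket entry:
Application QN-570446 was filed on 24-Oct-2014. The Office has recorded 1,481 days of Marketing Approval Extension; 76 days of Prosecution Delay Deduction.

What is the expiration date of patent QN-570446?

Base term: filing date + 18 years → 24 October 2032.
Marketing Approval Extension: 1481 days claimed exceeds the 677-day cap, so +677 days → 1 September 2034.
Prosecution Delay Deduction: −76 days → 17 June 2034.

June 17, 2034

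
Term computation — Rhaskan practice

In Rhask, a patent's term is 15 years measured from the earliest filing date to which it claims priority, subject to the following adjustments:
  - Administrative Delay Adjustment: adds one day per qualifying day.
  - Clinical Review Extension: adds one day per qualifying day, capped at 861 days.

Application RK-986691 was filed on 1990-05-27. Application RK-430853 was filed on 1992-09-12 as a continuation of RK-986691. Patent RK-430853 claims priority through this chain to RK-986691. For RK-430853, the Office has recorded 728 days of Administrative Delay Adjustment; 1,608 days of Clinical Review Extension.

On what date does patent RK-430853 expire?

Earliest priority filing: 27 May 1990.
Base term: 27 May 1990 + 15 years → 27 May 2005.
Administrative Delay Adjustment: +728 days → 25 May 2007.
Clinical Review Extension: 1608 days claimed exceeds the 861-day cap, so +861 days → 2 October 2009.

October 2, 2009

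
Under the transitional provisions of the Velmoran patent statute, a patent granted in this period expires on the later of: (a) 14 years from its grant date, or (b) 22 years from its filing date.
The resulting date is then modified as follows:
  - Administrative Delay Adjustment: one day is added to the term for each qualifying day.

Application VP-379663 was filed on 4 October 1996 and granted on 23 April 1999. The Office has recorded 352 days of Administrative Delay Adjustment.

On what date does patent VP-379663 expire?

September 21, 2019

(a) grant + 14 years → 23 April 2013.
(b) filing + 22 years → 4 October 2018.
Later of the two: 4 October 2018.
Administrative Delay Adjustment: +352 days → 21 September 2019.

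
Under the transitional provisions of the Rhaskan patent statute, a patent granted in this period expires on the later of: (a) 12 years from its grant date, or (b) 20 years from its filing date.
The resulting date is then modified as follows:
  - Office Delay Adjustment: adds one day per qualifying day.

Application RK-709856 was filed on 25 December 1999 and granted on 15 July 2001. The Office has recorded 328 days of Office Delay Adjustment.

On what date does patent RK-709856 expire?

November 17, 2020

(a) grant + 12 years → 15 July 2013.
(b) filing + 20 years → 25 December 2019.
Later of the two: 25 December 2019.
Office Delay Adjustment: +328 days → 17 November 2020.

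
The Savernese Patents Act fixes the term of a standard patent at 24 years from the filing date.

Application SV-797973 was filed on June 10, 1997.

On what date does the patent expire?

2021-06-10

Filing date + 24 years → 10 June 2021.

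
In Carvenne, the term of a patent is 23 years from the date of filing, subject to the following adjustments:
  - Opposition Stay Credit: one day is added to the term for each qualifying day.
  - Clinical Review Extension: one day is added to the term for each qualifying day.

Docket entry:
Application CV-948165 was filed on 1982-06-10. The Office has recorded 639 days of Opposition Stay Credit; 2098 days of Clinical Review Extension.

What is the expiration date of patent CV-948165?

Base term: filing date + 23 years → 10 June 2005.
Opposition Stay Credit: +639 days → 11 March 2007.
Clinical Review Extension: +2098 days → 7 December 2012.

December 7, 2012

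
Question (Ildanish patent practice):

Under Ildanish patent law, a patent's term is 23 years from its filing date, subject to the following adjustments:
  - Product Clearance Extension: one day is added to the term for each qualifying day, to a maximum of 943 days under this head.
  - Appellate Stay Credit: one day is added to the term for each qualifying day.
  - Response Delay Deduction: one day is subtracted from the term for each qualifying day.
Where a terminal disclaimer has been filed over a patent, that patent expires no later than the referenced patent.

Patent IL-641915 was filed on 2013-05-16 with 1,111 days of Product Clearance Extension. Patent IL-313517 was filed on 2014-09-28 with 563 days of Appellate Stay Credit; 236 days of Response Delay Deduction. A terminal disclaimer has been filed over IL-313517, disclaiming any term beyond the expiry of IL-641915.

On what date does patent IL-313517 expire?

Natural term of IL-313517:
  Base: filing + 23 years → 28 September 2037.
  Appellate Stay Credit: +563 days → 14 April 2039.
  Response Delay Deduction: −236 days → 21 August 2038.
Expiry of referenced patent IL-641915:
  Base: filing + 23 years → 16 May 2036.
  Product Clearance Extension: 1111 days claimed exceeds the 943-day cap, so +943 days → 15 December 2038.
Terminal disclaimer: IL-313517 expires on the earlier of 21 August 2038 and 15 December 2038.

August 21, 2038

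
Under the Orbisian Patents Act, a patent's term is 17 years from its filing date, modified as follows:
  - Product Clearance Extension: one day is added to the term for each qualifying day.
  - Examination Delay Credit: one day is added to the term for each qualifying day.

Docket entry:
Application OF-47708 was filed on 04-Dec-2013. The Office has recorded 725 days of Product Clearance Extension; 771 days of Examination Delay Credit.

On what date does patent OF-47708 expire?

Base term: filing date + 17 years → 4 December 2030.
Product Clearance Extension: +725 days → 28 November 2032.
Examination Delay Credit: +771 days → 8 January 2035.

2035-01-08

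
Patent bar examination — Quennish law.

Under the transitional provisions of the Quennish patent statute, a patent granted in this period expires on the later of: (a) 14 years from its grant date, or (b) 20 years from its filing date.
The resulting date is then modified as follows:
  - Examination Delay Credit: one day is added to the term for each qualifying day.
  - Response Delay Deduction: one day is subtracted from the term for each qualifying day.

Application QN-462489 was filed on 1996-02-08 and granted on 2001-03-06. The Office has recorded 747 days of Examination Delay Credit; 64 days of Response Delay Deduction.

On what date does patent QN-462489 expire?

2017-12-22

(a) grant + 14 years → 6 March 2015.
(b) filing + 20 years → 8 February 2016.
Later of the two: 8 February 2016.
Examination Delay Credit: +747 days → 24 February 2018.
Response Delay Deduction: −64 days → 22 December 2017.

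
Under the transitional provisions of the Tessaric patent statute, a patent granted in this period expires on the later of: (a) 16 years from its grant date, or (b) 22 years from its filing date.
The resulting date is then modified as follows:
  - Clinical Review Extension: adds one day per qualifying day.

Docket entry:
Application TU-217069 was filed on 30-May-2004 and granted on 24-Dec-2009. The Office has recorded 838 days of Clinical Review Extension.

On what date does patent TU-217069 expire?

2028-09-14

(a) grant + 16 years → 24 December 2025.
(b) filing + 22 years → 30 May 2026.
Later of the two: 30 May 2026.
Clinical Review Extension: +838 days → 14 September 2028.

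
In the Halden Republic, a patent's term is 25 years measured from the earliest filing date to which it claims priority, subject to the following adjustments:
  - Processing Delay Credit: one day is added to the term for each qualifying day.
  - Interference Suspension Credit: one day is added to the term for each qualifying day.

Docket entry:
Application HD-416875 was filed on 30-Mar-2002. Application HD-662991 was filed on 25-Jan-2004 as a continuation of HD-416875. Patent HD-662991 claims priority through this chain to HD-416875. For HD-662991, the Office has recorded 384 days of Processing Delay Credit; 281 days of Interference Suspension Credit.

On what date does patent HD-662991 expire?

January 23, 2029

Earliest priority filing: 30 March 2002.
Base term: 30 March 2002 + 25 years → 30 March 2027.
Processing Delay Credit: +384 days → 17 April 2028.
Interference Suspension Credit: +281 days → 23 January 2029.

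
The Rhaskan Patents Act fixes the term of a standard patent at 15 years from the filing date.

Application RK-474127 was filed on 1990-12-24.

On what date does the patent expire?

December 24, 2005

Filing date + 15 years → 24 December 2005.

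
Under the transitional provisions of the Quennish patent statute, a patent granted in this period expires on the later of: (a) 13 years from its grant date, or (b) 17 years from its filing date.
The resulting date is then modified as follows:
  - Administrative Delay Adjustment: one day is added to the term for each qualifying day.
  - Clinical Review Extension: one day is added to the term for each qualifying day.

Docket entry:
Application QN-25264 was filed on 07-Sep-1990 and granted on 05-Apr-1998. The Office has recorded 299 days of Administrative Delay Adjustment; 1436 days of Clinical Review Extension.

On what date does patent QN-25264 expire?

(a) grant + 13 years → 5 April 2011.
(b) filing + 17 years → 7 September 2007.
Later of the two: 5 April 2011.
Administrative Delay Adjustment: +299 days → 29 January 2012.
Clinical Review Extension: +1436 days → 4 January 2016.

2016-01-04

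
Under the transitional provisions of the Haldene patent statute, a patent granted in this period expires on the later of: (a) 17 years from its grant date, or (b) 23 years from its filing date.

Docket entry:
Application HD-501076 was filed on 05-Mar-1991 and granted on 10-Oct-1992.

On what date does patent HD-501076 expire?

March 5, 2014

(a) grant + 17 years → 10 October 2009.
(b) filing + 23 years → 5 March 2014.
Later of the two: 5 March 2014.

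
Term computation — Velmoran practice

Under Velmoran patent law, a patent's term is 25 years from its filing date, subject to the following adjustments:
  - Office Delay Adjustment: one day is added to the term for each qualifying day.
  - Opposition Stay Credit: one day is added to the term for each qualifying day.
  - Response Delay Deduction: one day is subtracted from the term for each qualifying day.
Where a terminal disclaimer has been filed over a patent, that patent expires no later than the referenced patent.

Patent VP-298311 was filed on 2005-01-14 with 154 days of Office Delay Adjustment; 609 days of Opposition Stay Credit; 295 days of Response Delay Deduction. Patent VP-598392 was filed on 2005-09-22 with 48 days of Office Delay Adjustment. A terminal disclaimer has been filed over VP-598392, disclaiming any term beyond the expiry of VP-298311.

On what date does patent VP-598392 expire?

Natural term of VP-598392:
  Base: filing + 25 years → 22 September 2030.
  Office Delay Adjustment: +48 days → 9 November 2030.
Expiry of referenced patent VP-298311:
  Base: filing + 25 years → 14 January 2030.
  Office Delay Adjustment: +154 days → 17 June 2030.
  Opposition Stay Credit: +609 days → 16 February 2032.
  Response Delay Deduction: −295 days → 27 April 2031.
Terminal disclaimer: VP-598392 expires on the earlier of 9 November 2030 and 27 April 2031.

2030-11-09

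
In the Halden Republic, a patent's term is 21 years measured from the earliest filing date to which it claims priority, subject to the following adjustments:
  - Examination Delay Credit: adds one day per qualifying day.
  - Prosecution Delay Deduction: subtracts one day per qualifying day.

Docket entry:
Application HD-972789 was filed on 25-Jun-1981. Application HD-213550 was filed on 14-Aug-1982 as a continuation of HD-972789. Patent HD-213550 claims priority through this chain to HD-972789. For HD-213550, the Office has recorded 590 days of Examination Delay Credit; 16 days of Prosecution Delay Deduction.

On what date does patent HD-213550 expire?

Earliest priority filing: 25 June 1981.
Base term: 25 June 1981 + 21 years → 25 June 2002.
Examination Delay Credit: +590 days → 5 February 2004.
Prosecution Delay Deduction: −16 days → 20 January 2004.

2004-01-20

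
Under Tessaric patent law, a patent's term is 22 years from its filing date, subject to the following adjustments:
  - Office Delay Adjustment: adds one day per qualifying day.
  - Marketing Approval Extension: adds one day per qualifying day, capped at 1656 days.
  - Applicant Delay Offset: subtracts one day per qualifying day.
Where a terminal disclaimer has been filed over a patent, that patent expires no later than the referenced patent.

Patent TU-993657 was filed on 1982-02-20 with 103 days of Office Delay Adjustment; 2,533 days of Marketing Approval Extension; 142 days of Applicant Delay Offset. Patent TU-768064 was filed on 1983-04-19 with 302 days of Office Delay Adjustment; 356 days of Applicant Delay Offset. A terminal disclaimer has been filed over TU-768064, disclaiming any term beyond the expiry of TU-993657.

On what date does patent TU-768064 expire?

Natural term of TU-768064:
  Base: filing + 22 years → 19 April 2005.
  Office Delay Adjustment: +302 days → 15 February 2006.
  Applicant Delay Offset: −356 days → 24 February 2005.
Expiry of referenced patent TU-993657:
  Base: filing + 22 years → 20 February 2004.
  Office Delay Adjustment: +103 days → 2 June 2004.
  Marketing Approval Extension: 2533 days claimed exceeds the 1656-day cap, so +1656 days → 14 December 2008.
  Applicant Delay Offset: −142 days → 25 July 2008.
Terminal disclaimer: TU-768064 expires on the earlier of 24 February 2005 and 25 July 2008.

February 24, 2005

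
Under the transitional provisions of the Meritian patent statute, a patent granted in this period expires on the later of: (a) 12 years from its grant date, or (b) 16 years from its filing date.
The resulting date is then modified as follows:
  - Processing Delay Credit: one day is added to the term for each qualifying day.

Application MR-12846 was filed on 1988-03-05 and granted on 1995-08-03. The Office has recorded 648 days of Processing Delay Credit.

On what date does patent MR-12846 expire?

(a) grant + 12 years → 3 August 2007.
(b) filing + 16 years → 5 March 2004.
Later of the two: 3 August 2007.
Processing Delay Credit: +648 days → 12 May 2009.

May 12, 2009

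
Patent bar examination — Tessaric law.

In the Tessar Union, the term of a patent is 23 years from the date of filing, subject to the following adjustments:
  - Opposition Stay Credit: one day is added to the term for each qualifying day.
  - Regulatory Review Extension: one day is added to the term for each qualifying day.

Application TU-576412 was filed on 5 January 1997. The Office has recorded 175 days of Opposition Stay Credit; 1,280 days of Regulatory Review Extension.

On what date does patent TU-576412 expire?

Base term: filing date + 23 years → 5 January 2020.
Opposition Stay Credit: +175 days → 28 June 2020.
Regulatory Review Extension: +1280 days → 30 December 2023.

2023-12-30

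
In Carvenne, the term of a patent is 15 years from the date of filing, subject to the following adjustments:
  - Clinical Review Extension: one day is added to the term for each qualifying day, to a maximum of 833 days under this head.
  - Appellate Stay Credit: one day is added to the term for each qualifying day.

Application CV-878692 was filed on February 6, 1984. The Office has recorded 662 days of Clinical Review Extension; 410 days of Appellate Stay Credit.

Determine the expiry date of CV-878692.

January 13, 2002

Base term: filing date + 15 years → 6 February 1999.
Clinical Review Extension: 662 days (within the 833-day cap) → +662 days → 29 November 2000.
Appellate Stay Credit: +410 days → 13 January 2002.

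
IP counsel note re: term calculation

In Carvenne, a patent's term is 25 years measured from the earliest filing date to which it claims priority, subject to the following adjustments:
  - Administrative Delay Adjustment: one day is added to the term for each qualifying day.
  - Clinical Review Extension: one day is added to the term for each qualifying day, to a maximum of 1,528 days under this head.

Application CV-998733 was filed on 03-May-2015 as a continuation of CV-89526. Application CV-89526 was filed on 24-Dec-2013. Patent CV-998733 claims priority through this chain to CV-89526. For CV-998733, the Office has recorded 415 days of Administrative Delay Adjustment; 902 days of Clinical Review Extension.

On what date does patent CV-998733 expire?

Earliest priority filing: 24 December 2013.
Base term: 24 December 2013 + 25 years → 24 December 2038.
Administrative Delay Adjustment: +415 days → 12 February 2040.
Clinical Review Extension: 902 days (within the 1528-day cap) → +902 days → 2 August 2042.

2042-08-02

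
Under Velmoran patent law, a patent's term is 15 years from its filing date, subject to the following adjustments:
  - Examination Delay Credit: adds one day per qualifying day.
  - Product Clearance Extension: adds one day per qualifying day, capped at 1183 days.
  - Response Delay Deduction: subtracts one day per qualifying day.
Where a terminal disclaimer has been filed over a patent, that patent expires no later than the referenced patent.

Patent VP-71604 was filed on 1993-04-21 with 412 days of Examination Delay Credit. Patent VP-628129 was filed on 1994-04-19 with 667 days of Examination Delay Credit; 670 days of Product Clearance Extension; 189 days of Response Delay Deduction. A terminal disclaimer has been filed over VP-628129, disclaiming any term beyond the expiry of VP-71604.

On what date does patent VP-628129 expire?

Natural term of VP-628129:
  Base: filing + 15 years → 19 April 2009.
  Examination Delay Credit: +667 days → 15 February 2011.
  Product Clearance Extension: 670 days (within the 1183-day cap) → +670 days → 16 December 2012.
  Response Delay Deduction: −189 days → 10 June 2012.
Expiry of referenced patent VP-71604:
  Base: filing + 15 years → 21 April 2008.
  Examination Delay Credit: +412 days → 7 June 2009.
Terminal disclaimer: VP-628129 expires on the earlier of 10 June 2012 and 7 June 2009.

June 7, 2009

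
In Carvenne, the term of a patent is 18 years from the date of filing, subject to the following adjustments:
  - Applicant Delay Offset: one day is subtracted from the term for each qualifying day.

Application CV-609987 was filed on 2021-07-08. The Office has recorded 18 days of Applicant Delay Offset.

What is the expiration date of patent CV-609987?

June 20, 2039

Base term: filing date + 18 years → 8 July 2039.
Applicant Delay Offset: −18 days → 20 June 2039.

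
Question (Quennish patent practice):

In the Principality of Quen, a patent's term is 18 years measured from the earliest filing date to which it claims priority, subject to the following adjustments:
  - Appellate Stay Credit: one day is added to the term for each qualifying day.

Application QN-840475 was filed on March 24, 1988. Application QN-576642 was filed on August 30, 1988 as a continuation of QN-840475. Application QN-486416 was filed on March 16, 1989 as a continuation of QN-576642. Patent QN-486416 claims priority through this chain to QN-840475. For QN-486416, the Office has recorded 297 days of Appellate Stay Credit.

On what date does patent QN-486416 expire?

Earliest priority filing: 24 March 1988.
Base term: 24 March 1988 + 18 years → 24 March 2006.
Appellate Stay Credit: +297 days → 15 January 2007.

2007-01-15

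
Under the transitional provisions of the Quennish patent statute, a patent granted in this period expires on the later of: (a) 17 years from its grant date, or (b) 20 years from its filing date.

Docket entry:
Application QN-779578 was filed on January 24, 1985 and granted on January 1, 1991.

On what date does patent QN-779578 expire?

2008-01-01

(a) grant + 17 years → 1 January 2008.
(b) filing + 20 years → 24 January 2005.
Later of the two: 1 January 2008.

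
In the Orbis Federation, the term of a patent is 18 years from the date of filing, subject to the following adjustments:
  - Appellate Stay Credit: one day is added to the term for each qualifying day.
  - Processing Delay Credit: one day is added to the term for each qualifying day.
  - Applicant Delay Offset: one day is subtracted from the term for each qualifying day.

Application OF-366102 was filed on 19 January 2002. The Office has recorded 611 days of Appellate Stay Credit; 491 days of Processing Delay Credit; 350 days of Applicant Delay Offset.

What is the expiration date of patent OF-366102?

February 9, 2022

Base term: filing date + 18 years → 19 January 2020.
Appellate Stay Credit: +611 days → 21 September 2021.
Processing Delay Credit: +491 days → 25 January 2023.
Applicant Delay Offset: −350 days → 9 February 2022.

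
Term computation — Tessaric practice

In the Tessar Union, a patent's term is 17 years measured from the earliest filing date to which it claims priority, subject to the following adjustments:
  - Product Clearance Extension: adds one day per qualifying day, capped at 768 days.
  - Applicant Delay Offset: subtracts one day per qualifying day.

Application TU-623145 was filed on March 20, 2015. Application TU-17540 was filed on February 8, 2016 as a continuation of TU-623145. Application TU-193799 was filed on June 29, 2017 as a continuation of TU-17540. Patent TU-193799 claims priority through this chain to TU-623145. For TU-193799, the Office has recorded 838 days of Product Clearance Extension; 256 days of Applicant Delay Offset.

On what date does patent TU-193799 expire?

Earliest priority filing: 20 March 2015.
Base term: 20 March 2015 + 17 years → 20 March 2032.
Product Clearance Extension: 838 days claimed exceeds the 768-day cap, so +768 days → 27 April 2034.
Applicant Delay Offset: −256 days → 14 August 2033.

2033-08-14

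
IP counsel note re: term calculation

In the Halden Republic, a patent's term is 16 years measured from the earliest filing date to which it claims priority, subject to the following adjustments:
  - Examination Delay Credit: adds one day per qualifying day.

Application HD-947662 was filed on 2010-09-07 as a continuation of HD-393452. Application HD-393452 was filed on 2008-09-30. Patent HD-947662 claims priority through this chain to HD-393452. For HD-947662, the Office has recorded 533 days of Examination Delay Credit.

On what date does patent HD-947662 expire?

March 17, 2026

Earliest priority filing: 30 September 2008.
Base term: 30 September 2008 + 16 years → 30 September 2024.
Examination Delay Credit: +533 days → 17 March 2026.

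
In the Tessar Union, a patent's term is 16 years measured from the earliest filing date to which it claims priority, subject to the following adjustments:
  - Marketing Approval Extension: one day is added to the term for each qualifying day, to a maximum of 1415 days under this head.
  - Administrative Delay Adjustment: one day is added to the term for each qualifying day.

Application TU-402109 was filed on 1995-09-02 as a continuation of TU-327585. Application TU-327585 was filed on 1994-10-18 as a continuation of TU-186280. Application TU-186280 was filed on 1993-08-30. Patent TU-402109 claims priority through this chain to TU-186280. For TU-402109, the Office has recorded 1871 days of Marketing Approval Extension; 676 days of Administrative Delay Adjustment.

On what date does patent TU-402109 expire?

2015-05-22

Earliest priority filing: 30 August 1993.
Base term: 30 August 1993 + 16 years → 30 August 2009.
Marketing Approval Extension: 1871 days claimed exceeds the 1415-day cap, so +1415 days → 15 July 2013.
Administrative Delay Adjustment: +676 days → 22 May 2015.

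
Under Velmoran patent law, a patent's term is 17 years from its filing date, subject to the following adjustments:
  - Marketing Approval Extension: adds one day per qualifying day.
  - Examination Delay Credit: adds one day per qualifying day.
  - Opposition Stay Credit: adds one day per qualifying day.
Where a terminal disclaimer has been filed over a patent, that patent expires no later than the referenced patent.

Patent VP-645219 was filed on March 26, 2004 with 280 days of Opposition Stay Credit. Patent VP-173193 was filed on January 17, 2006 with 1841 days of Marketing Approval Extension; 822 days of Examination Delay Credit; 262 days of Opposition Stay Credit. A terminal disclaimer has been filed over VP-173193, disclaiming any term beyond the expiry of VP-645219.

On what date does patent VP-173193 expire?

December 31, 2021

Natural term of VP-173193:
  Base: filing + 17 years → 17 January 2023.
  Marketing Approval Extension: +1841 days → 1 February 2028.
  Examination Delay Credit: +822 days → 3 May 2030.
  Opposition Stay Credit: +262 days → 20 January 2031.
Expiry of referenced patent VP-645219:
  Base: filing + 17 years → 26 March 2021.
  Opposition Stay Credit: +280 days → 31 December 2021.
Terminal disclaimer: VP-173193 expires on the earlier of 20 January 2031 and 31 December 2021.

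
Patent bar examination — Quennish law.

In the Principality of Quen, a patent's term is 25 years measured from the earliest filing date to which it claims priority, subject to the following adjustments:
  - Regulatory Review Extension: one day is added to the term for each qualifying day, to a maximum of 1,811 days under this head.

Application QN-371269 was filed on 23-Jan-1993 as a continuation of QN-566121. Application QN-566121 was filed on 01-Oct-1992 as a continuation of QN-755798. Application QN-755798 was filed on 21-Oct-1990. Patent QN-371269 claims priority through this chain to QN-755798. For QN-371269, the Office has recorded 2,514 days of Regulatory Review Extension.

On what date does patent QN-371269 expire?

Earliest priority filing: 21 October 1990.
Base term: 21 October 1990 + 25 years → 21 October 2015.
Regulatory Review Extension: 2514 days claimed exceeds the 1811-day cap, so +1811 days → 5 October 2020.

October 5, 2020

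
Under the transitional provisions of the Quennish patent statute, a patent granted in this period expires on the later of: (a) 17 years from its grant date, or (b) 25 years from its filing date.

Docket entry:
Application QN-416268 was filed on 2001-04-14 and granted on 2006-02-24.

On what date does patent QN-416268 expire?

(a) grant + 17 years → 24 February 2023.
(b) filing + 25 years → 14 April 2026.
Later of the two: 14 April 2026.

April 14, 2026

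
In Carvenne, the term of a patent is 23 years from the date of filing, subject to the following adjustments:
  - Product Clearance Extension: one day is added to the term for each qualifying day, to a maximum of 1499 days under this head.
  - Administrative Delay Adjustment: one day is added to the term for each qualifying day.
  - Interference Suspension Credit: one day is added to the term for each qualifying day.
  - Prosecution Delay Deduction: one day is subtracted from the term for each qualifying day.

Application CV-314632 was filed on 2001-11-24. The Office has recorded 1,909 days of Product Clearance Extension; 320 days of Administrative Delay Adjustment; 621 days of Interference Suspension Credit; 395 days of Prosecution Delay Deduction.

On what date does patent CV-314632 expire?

2030-07-01

Base term: filing date + 23 years → 24 November 2024.
Product Clearance Extension: 1909 days claimed exceeds the 1499-day cap, so +1499 days → 1 January 2029.
Administrative Delay Adjustment: +320 days → 17 November 2029.
Interference Suspension Credit: +621 days → 31 July 2031.
Prosecution Delay Deduction: −395 days → 1 July 2030.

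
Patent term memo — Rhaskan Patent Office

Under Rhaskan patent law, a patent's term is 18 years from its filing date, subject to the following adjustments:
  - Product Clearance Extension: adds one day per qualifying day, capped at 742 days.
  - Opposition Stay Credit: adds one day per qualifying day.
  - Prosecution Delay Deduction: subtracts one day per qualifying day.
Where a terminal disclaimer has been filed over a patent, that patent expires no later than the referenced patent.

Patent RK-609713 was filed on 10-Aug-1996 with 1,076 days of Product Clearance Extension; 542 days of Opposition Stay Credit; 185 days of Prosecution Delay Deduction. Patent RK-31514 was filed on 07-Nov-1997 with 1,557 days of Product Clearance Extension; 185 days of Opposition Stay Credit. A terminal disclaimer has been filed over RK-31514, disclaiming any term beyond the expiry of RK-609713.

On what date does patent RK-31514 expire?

Natural term of RK-31514:
  Base: filing + 18 years → 7 November 2015.
  Product Clearance Extension: 1557 days claimed exceeds the 742-day cap, so +742 days → 18 November 2017.
  Opposition Stay Credit: +185 days → 22 May 2018.
Expiry of referenced patent RK-609713:
  Base: filing + 18 years → 10 August 2014.
  Product Clearance Extension: 1076 days claimed exceeds the 742-day cap, so +742 days → 21 August 2016.
  Opposition Stay Credit: +542 days → 14 February 2018.
  Prosecution Delay Deduction: −185 days → 13 August 2017.
Terminal disclaimer: RK-31514 expires on the earlier of 22 May 2018 and 13 August 2017.

August 13, 2017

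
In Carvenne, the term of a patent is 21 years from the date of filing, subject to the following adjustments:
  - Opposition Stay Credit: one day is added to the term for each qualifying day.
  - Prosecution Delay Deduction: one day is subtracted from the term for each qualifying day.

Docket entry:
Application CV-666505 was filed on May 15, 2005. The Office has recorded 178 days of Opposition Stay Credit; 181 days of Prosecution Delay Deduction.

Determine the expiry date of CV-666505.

May 12, 2026

Base term: filing date + 21 years → 15 May 2026.
Opposition Stay Credit: +178 days → 9 November 2026.
Prosecution Delay Deduction: −181 days → 12 May 2026.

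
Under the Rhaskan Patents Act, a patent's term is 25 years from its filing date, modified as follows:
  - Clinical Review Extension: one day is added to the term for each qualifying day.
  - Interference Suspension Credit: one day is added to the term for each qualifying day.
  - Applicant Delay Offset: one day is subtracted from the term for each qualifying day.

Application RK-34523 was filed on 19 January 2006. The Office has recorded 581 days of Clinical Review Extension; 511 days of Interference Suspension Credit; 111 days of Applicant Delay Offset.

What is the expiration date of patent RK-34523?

2033-09-26

Base term: filing date + 25 years → 19 January 2031.
Clinical Review Extension: +581 days → 22 August 2032.
Interference Suspension Credit: +511 days → 15 January 2034.
Applicant Delay Offset: −111 days → 26 September 2033.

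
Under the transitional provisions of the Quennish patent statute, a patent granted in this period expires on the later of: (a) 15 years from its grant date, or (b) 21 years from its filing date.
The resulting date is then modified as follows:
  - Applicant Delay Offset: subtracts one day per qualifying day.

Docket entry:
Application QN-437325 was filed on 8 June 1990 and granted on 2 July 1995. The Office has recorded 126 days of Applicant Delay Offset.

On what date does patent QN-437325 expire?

(a) grant + 15 years → 2 July 2010.
(b) filing + 21 years → 8 June 2011.
Later of the two: 8 June 2011.
Applicant Delay Offset: −126 days → 2 February 2011.

February 2, 2011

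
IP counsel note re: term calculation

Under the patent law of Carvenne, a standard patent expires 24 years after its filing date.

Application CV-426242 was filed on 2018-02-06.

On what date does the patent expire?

Filing date + 24 years → 6 February 2042.

February 6, 2042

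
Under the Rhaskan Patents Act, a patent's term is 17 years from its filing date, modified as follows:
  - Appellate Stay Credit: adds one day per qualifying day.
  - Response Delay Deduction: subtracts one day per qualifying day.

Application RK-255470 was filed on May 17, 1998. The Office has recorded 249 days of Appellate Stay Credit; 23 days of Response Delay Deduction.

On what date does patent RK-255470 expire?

December 29, 2015

Base term: filing date + 17 years → 17 May 2015.
Appellate Stay Credit: +249 days → 21 January 2016.
Response Delay Deduction: −23 days → 29 December 2015.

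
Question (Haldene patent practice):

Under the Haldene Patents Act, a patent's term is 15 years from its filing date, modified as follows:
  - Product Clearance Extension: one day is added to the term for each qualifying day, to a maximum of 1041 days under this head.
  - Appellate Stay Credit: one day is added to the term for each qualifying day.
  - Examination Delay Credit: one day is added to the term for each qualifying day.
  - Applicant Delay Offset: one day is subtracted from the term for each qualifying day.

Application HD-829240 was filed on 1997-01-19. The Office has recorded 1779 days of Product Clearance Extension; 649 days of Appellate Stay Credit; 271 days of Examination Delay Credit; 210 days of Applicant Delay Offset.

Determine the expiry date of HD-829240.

Base term: filing date + 15 years → 19 January 2012.
Product Clearance Extension: 1779 days claimed exceeds the 1041-day cap, so +1041 days → 25 November 2014.
Appellate Stay Credit: +649 days → 4 September 2016.
Examination Delay Credit: +271 days → 2 June 2017.
Applicant Delay Offset: −210 days → 4 November 2016.

November 4, 2016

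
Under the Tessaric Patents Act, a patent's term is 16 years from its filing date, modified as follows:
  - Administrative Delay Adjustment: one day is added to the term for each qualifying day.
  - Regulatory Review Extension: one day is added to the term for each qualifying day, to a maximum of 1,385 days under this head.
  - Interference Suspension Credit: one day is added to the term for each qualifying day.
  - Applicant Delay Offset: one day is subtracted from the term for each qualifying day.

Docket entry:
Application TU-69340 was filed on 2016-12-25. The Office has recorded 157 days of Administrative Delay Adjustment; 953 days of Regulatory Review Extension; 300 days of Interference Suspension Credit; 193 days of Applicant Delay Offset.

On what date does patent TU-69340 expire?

Base term: filing date + 16 years → 25 December 2032.
Administrative Delay Adjustment: +157 days → 31 May 2033.
Regulatory Review Extension: 953 days (within the 1385-day cap) → +953 days → 9 January 2036.
Interference Suspension Credit: +300 days → 4 November 2036.
Applicant Delay Offset: −193 days → 25 April 2036.

April 25, 2036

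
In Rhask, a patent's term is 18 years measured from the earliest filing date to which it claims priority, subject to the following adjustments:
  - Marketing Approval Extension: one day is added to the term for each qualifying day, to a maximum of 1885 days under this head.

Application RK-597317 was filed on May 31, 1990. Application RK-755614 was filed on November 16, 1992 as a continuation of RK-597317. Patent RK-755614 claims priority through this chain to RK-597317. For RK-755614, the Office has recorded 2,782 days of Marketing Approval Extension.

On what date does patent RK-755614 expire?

Earliest priority filing: 31 May 1990.
Base term: 31 May 1990 + 18 years → 31 May 2008.
Marketing Approval Extension: 2782 days claimed exceeds the 1885-day cap, so +1885 days → 29 July 2013.

July 29, 2013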